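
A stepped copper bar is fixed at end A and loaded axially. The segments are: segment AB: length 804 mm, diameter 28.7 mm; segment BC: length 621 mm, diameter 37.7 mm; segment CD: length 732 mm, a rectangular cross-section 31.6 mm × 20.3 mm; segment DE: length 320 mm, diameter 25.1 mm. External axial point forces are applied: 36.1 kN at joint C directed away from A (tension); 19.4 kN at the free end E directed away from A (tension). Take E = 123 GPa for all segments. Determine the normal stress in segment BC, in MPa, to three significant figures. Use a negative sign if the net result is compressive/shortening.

Internal axial forces (sectioning from the free end, tension +): N_DE = 19.4 kN, N_CD = 19.4 kN, N_BC = 55.5 kN, N_AB = 55.5 kN.
A_BC = 1116 mm².
σ_BC = N_BC/A_BC = 55500/1116 = 49.72 MPa.

49.7 MPa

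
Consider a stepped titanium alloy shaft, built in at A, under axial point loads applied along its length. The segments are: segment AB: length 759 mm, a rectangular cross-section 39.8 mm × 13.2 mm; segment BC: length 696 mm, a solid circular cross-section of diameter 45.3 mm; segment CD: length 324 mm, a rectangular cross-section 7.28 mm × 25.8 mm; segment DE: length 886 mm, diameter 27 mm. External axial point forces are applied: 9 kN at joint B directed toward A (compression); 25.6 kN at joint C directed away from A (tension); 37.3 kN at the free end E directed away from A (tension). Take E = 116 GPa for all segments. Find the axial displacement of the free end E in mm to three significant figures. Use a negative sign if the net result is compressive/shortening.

1.96 mm

Internal axial forces (sectioning from the free end, tension +): N_DE = 37.3 kN, N_CD = 37.3 kN, N_BC = 62.9 kN, N_AB = 53.9 kN.
A_AB = 525.4 mm².
A_BC = 1612 mm².
A_CD = 187.8 mm².
A_DE = 572.6 mm².
δ_AB = 53900·759/(525.4·116000) = 0.6713 mm
δ_BC = 62900·696/(1612·116000) = 0.2342 mm
δ_CD = 37300·324/(187.8·116000) = 0.5547 mm
δ_DE = 37300·886/(572.6·116000) = 0.4976 mm
δ = Σδ_i = 1.958 mm.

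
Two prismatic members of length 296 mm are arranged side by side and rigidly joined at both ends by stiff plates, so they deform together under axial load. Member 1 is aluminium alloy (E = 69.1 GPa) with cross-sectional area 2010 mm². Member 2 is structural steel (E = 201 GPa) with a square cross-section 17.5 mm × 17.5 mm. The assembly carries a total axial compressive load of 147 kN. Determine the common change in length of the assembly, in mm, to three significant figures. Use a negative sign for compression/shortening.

-0.217 mm

A_2 = 306.2 mm².
Equal strain + equilibrium ⇒ each member carries load in proportion to AE: A₁E₁ = 138900000 N, A₂E₂ = 61560000 N, ΣAE = 200400000 N.
δ = PL/ΣAE = -147000·296/200400000 = -0.2171 mm.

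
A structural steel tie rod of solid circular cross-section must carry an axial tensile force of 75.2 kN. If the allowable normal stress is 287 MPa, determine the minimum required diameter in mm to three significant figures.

18.3 mm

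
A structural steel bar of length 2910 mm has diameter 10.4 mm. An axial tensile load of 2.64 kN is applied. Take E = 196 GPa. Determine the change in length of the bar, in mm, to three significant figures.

0.461 mm

A = 84.95 mm².
δ_mech = NL/(AE) = 2640·2910/(84.95·196000) = 0.4614 mm.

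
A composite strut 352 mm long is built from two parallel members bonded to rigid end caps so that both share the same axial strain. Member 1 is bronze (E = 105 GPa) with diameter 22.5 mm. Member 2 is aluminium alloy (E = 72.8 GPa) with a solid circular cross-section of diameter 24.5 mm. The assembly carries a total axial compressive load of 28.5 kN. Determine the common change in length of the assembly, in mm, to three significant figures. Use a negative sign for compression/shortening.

-0.132 mm

A_1 = 397.6 mm².
A_2 = 471.4 mm².
Equal strain + equilibrium ⇒ each member carries load in proportion to AE: A₁E₁ = 41750000 N, A₂E₂ = 34320000 N, ΣAE = 76070000 N.
δ = PL/ΣAE = -28500·352/76070000 = -0.1319 mm.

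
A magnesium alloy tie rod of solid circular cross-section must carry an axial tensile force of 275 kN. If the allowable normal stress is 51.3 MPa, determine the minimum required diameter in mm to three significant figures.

Required area A ≥ P/σ_allow = 275000/51.3 = 5361 mm².
For a solid circular section, d ≥ √(4A/π) = 82.62 mm.

82.6 mm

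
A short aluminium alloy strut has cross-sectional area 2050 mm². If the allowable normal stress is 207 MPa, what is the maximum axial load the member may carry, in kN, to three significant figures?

P_max = σ_allow · A = 207 · 2050 = 424400 N = 424.4 kN.

424 kN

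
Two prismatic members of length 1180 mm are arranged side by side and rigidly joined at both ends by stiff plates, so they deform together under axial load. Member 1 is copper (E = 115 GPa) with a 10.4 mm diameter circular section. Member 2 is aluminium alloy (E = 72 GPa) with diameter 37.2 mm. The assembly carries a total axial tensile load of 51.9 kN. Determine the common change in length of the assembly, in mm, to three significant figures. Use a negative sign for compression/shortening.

A_1 = 84.95 mm².
A_2 = 1087 mm².
Equal strain + equilibrium ⇒ each member carries load in proportion to AE: A₁E₁ = 9769000 N, A₂E₂ = 78250000 N, ΣAE = 88020000 N.
δ = PL/ΣAE = 51900·1180/88020000 = 0.6957 mm.

0.696 mm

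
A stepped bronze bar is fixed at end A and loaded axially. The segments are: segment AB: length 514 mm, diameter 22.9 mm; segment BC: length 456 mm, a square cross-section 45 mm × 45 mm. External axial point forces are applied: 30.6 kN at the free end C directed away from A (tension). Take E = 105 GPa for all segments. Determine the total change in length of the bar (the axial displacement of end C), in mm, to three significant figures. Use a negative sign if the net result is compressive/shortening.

0.429 mm

Internal axial forces (sectioning from the free end, tension +): N_BC = 30.6 kN, N_AB = 30.6 kN.
A_AB = 411.9 mm².
A_BC = 2025 mm².
δ_AB = 30600·514/(411.9·105000) = 0.3637 mm
δ_BC = 30600·456/(2025·105000) = 0.06563 mm
δ = Σδ_i = 0.4293 mm.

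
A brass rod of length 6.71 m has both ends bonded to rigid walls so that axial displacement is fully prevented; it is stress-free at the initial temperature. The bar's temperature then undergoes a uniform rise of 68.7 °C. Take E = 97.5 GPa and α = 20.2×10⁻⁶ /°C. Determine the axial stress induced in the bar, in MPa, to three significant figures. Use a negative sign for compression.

-135 MPa

Free thermal expansion αLΔT = 20.2e-6 · 6710 · 68.7 = 9.312 mm.
The walls impose strain ε = −(9.312)/6710 = -1.3877e-03; σ = Eε = 97500 · -1.3877e-03 = -135.3 MPa.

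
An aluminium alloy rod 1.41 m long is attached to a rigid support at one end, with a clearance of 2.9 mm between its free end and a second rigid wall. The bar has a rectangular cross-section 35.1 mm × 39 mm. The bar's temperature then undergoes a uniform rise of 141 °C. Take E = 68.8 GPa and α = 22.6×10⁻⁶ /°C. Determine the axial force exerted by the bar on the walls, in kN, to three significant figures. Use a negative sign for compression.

Free thermal expansion αLΔT = 22.6e-6 · 1410 · 141 = 4.493 mm.
The walls engage after the gap closes; constrained expansion = 4.493 − 2.9 = 1.593 mm.
The walls impose strain ε = −(1.593)/1410 = -1.1299e-03; σ = Eε = 68800 · -1.1299e-03 = -77.73 MPa.
Wall reaction R = σ·A = -77.73·1369 = -106400 N = -106.4 kN.

-106 kN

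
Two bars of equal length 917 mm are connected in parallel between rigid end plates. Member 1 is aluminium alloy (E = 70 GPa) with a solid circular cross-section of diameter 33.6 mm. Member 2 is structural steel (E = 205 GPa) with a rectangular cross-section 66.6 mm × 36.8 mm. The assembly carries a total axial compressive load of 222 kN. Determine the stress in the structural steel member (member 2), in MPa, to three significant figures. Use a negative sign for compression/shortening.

-80.6 MPa

A_1 = 886.7 mm².
A_2 = 2451 mm².
Equal strain + equilibrium ⇒ each member carries load in proportion to AE: A₁E₁ = 62070000 N, A₂E₂ = 502400000 N, ΣAE = 564500000 N.
σ₂ = P·E₂/ΣAE = -222000·205000/564500000 = -80.62 MPa.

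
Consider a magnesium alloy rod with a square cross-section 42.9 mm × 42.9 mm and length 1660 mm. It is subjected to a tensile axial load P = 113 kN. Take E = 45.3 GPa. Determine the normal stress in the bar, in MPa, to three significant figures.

61.4 MPa

A = 1840 mm².
σ = N/A = 113000/1840 = 61.4 MPa.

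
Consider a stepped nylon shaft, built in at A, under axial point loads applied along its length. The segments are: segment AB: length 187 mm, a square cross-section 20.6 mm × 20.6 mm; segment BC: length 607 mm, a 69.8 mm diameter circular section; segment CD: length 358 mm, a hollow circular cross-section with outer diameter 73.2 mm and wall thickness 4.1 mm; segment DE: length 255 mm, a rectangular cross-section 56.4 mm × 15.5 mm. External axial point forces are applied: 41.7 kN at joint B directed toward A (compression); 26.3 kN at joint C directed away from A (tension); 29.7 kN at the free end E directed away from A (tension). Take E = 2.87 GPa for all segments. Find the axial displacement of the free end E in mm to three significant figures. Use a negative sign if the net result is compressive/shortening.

Internal axial forces (sectioning from the free end, tension +): N_DE = 29.7 kN, N_CD = 29.7 kN, N_BC = 56 kN, N_AB = 14.3 kN.
A_AB = 424.4 mm².
A_BC = 3826 mm².
A_CD = 890 mm².
A_DE = 874.2 mm².
δ_AB = 14300·187/(424.4·2870) = 2.196 mm
δ_BC = 56000·607/(3826·2870) = 3.095 mm
δ_CD = 29700·358/(890·2870) = 4.162 mm
δ_DE = 29700·255/(874.2·2870) = 3.019 mm
δ = Σδ_i = 12.47 mm.

12.5 mm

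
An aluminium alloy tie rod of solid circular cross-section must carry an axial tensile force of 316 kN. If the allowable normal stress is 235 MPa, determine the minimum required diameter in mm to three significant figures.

Required area A ≥ P/σ_allow = 316000/235 = 1345 mm².
For a solid circular section, d ≥ √(4A/π) = 41.38 mm.

41.4 mm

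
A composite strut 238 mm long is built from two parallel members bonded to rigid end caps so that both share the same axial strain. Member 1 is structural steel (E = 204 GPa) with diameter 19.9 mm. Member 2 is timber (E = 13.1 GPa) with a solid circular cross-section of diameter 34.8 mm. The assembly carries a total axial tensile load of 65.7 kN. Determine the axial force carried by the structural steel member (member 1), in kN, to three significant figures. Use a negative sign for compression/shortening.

54.9 kN

A_1 = 311 mm².
A_2 = 951.1 mm².
Equal strain + equilibrium ⇒ each member carries load in proportion to AE: A₁E₁ = 63450000 N, A₂E₂ = 12460000 N, ΣAE = 75910000 N.
F₁ = P·A₁E₁/ΣAE = 65700·63450000/75910000 = 54920 N.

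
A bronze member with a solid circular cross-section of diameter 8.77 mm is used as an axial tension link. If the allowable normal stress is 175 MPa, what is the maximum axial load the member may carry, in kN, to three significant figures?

10.6 kN

A = 60.41 mm².
P_max = σ_allow · A = 175 · 60.41 = 10570 N = 10.57 kN.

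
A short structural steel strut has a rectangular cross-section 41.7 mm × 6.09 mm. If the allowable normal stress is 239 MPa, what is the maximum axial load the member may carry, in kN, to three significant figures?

A = 254 mm².
P_max = σ_allow · A = 239 · 254 = 60690 N = 60.69 kN.

60.7 kN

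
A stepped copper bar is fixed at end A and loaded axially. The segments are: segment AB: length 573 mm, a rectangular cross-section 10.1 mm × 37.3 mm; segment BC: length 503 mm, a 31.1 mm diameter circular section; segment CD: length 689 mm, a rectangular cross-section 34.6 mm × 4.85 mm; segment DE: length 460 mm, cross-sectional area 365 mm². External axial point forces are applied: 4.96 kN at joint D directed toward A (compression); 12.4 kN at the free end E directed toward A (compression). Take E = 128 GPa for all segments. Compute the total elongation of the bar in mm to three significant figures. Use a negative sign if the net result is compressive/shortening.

Internal axial forces (sectioning from the free end, tension +): N_DE = -12.4 kN, N_CD = -17.36 kN, N_BC = -17.36 kN, N_AB = -17.36 kN.
A_AB = 376.7 mm².
A_BC = 759.6 mm².
A_CD = 167.8 mm².
δ_AB = -17360·573/(376.7·128000) = -0.2063 mm
δ_BC = -17360·503/(759.6·128000) = -0.0898 mm
δ_CD = -17360·689/(167.8·128000) = -0.5569 mm
δ_DE = -12400·460/(365·128000) = -0.1221 mm
δ = Σδ_i = -0.975 mm.

-0.975 mm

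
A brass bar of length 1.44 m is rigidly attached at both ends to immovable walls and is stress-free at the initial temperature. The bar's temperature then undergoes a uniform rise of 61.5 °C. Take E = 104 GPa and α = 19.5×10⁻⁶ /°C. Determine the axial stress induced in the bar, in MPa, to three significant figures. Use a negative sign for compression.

Free thermal expansion αLΔT = 19.5e-6 · 1440 · 61.5 = 1.727 mm.
The walls impose strain ε = −(1.727)/1440 = -1.1993e-03; σ = Eε = 104000 · -1.1993e-03 = -124.7 MPa.

-125 MPa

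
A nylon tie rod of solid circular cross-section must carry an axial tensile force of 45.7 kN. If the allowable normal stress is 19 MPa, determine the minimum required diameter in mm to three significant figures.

Required area A ≥ P/σ_allow = 45700/19 = 2405 mm².
For a solid circular section, d ≥ √(4A/π) = 55.34 mm.

55.3 mm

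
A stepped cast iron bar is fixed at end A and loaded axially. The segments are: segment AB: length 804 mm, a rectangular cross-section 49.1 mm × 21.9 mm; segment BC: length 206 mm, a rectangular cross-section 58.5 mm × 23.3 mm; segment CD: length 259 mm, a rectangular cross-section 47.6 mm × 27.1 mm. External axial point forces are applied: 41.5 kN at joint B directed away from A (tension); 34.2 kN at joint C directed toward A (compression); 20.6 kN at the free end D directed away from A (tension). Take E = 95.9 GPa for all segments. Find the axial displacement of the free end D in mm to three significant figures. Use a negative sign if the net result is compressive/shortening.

Internal axial forces (sectioning from the free end, tension +): N_CD = 20.6 kN, N_BC = -13.6 kN, N_AB = 27.9 kN.
A_AB = 1075 mm².
A_BC = 1363 mm².
A_CD = 1290 mm².
δ_AB = 27900·804/(1075·95900) = 0.2175 mm
δ_BC = -13600·206/(1363·95900) = -0.02143 mm
δ_CD = 20600·259/(1290·95900) = 0.04313 mm
δ = Σδ_i = 0.2392 mm.

0.239 mm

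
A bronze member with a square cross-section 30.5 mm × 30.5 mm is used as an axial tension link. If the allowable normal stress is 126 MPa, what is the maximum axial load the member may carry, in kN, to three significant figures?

A = 930.2 mm².
P_max = σ_allow · A = 126 · 930.2 = 117200 N = 117.2 kN.

117 kN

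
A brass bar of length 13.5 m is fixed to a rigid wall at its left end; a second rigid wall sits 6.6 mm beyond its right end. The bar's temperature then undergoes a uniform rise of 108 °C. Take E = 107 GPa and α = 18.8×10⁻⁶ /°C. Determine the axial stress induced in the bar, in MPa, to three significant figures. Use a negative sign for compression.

Free thermal expansion αLΔT = 18.8e-6 · 13500 · 108 = 27.41 mm.
The walls engage after the gap closes; constrained expansion = 27.41 − 6.6 = 20.81 mm.
The walls impose strain ε = −(20.81)/13500 = -1.5415e-03; σ = Eε = 107000 · -1.5415e-03 = -164.9 MPa.

-165 MPa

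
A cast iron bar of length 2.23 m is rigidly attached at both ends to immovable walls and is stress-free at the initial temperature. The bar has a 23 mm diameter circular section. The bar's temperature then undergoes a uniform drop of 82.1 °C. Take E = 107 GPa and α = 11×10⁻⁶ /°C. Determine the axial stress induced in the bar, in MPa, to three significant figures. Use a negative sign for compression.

Free thermal expansion αLΔT = 11e-6 · 2230 · -82.1 = -2.014 mm.
The walls impose strain ε = −(-2.014)/2230 = 9.0310e-04; σ = Eε = 107000 · 9.0310e-04 = 96.63 MPa.

96.6 MPa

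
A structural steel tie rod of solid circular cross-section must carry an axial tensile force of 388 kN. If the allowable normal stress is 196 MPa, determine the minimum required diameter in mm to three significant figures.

50.2 mm

Required area A ≥ P/σ_allow = 388000/196 = 1980 mm².
For a solid circular section, d ≥ √(4A/π) = 50.2 mm.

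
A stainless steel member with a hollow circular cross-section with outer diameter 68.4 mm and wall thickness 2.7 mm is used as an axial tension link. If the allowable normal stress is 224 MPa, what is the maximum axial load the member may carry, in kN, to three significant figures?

125 kN

A = 557.3 mm².
P_max = σ_allow · A = 224 · 557.3 = 124800 N = 124.8 kN.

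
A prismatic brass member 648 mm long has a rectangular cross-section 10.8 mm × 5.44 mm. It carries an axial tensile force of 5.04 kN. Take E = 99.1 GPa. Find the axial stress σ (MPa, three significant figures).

A = 58.75 mm².
σ = N/A = 5040/58.75 = 85.78 MPa.

85.8 MPa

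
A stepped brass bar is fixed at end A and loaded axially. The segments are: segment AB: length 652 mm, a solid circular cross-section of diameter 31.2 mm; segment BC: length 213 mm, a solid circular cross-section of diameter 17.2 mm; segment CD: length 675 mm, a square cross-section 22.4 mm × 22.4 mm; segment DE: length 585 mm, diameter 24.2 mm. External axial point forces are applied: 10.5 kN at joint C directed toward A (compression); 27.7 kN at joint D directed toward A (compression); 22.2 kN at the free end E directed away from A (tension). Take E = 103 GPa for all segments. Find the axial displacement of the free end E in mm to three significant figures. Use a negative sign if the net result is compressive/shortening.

Internal axial forces (sectioning from the free end, tension +): N_DE = 22.2 kN, N_CD = -5.5 kN, N_BC = -16 kN, N_AB = -16 kN.
A_AB = 764.5 mm².
A_BC = 232.4 mm².
A_CD = 501.8 mm².
A_DE = 460 mm².
δ_AB = -16000·652/(764.5·103000) = -0.1325 mm
δ_BC = -16000·213/(232.4·103000) = -0.1424 mm
δ_CD = -5500·675/(501.8·103000) = -0.07183 mm
δ_DE = 22200·585/(460·103000) = 0.2741 mm
δ = Σδ_i = -0.07258 mm.

-0.0726 mm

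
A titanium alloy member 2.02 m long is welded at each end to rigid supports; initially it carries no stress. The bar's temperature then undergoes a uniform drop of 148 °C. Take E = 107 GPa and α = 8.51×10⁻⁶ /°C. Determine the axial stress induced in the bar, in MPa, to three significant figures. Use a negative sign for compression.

135 MPa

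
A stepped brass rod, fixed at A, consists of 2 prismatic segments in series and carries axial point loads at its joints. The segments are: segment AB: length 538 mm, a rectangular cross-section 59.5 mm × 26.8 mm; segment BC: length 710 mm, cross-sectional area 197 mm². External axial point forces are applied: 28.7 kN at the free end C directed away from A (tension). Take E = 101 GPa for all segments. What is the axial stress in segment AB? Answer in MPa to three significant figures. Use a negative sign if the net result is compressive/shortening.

18.0 MPa

Internal axial forces (sectioning from the free end, tension +): N_BC = 28.7 kN, N_AB = 28.7 kN.
A_AB = 1595 mm².
σ_AB = N_AB/A_AB = 28700/1595 = 18 MPa.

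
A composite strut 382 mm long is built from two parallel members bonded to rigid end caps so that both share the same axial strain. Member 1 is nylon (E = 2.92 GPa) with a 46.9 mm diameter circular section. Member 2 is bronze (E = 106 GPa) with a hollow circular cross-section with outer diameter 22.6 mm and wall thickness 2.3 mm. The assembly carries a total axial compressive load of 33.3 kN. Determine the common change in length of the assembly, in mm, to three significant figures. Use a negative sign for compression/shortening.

A_1 = 1728 mm².
A_2 = 146.7 mm².
Equal strain + equilibrium ⇒ each member carries load in proportion to AE: A₁E₁ = 5045000 N, A₂E₂ = 15550000 N, ΣAE = 20590000 N.
δ = PL/ΣAE = -33300·382/20590000 = -0.6177 mm.

-0.618 mm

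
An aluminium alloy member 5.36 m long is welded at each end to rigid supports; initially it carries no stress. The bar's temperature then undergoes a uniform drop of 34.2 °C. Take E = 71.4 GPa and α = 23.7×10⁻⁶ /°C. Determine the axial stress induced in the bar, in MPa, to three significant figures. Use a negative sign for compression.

57.9 MPa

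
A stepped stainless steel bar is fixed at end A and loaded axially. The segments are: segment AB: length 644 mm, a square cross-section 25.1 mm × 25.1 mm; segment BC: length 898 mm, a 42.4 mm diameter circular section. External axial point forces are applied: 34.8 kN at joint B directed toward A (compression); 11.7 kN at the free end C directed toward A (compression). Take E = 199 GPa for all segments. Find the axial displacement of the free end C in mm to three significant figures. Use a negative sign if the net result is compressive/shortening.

Internal axial forces (sectioning from the free end, tension +): N_BC = -11.7 kN, N_AB = -46.5 kN.
A_AB = 630 mm².
A_BC = 1412 mm².
δ_AB = -46500·644/(630·199000) = -0.2389 mm
δ_BC = -11700·898/(1412·199000) = -0.03739 mm
δ = Σδ_i = -0.2762 mm.

-0.276 mm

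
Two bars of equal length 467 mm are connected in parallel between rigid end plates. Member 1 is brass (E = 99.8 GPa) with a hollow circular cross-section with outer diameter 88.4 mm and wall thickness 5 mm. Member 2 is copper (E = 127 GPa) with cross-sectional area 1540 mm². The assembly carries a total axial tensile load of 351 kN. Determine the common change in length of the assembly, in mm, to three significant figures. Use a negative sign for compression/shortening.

0.502 mm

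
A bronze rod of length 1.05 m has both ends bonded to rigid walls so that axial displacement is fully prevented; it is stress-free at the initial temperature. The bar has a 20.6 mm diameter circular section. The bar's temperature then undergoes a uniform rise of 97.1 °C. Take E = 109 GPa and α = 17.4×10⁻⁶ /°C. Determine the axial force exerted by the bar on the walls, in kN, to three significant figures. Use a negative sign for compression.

Free thermal expansion αLΔT = 17.4e-6 · 1050 · 97.1 = 1.774 mm.
The walls impose strain ε = −(1.774)/1050 = -1.6895e-03; σ = Eε = 109000 · -1.6895e-03 = -184.2 MPa.
Wall reaction R = σ·A = -184.2·333.3 = -61380 N = -61.38 kN.

-61.4 kN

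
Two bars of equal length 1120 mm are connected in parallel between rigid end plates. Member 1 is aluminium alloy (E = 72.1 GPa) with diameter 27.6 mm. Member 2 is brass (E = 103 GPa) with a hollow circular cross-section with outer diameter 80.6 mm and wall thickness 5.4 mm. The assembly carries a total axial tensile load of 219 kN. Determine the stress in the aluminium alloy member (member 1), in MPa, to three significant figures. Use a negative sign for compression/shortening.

A_1 = 598.3 mm².
A_2 = 1276 mm².
Equal strain + equilibrium ⇒ each member carries load in proportion to AE: A₁E₁ = 43140000 N, A₂E₂ = 131400000 N, ΣAE = 174500000 N.
σ₁ = P·E₁/ΣAE = 219000·72100/174500000 = 90.47 MPa.

90.5 MPa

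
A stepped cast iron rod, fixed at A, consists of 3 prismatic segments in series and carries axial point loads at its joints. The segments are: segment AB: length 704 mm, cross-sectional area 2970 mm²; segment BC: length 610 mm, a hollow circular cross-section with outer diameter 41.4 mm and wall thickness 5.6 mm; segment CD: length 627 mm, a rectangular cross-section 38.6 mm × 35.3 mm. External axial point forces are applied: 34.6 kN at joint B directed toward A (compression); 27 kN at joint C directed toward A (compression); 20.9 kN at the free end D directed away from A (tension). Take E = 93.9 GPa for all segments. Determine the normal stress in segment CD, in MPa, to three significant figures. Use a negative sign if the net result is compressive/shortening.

Internal axial forces (sectioning from the free end, tension +): N_CD = 20.9 kN, N_BC = -6.1 kN, N_AB = -40.7 kN.
A_CD = 1363 mm².
σ_CD = N_CD/A_CD = 20900/1363 = 15.34 MPa.

15.3 MPa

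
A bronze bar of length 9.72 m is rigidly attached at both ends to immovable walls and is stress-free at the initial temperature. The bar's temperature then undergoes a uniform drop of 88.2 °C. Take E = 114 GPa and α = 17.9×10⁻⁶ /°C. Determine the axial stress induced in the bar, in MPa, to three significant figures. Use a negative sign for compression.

Free thermal expansion αLΔT = 17.9e-6 · 9720 · -88.2 = -15.35 mm.
The walls impose strain ε = −(-15.35)/9720 = 1.5788e-03; σ = Eε = 114000 · 1.5788e-03 = 180 MPa.

180 MPa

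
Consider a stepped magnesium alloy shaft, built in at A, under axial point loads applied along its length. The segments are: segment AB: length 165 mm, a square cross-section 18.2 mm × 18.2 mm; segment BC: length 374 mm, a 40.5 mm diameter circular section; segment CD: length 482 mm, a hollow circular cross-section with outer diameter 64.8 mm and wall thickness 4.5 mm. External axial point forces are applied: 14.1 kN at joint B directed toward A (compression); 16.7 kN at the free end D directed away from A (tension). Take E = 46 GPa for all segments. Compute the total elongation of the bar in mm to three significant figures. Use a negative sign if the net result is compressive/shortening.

Internal axial forces (sectioning from the free end, tension +): N_CD = 16.7 kN, N_BC = 16.7 kN, N_AB = 2.6 kN.
A_AB = 331.2 mm².
A_BC = 1288 mm².
A_CD = 852.5 mm².
δ_AB = 2600·165/(331.2·46000) = 0.02816 mm
δ_BC = 16700·374/(1288·46000) = 0.1054 mm
δ_CD = 16700·482/(852.5·46000) = 0.2053 mm
δ = Σδ_i = 0.3388 mm.

0.339 mm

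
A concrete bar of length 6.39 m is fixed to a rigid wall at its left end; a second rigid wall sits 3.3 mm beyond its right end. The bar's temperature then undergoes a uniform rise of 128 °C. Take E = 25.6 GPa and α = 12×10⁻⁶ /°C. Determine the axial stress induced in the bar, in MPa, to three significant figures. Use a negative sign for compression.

-26.1 MPa

Free thermal expansion αLΔT = 12e-6 · 6390 · 128 = 9.815 mm.
The walls engage after the gap closes; constrained expansion = 9.815 − 3.3 = 6.515 mm.
The walls impose strain ε = −(6.515)/6390 = -1.0196e-03; σ = Eε = 25600 · -1.0196e-03 = -26.1 MPa.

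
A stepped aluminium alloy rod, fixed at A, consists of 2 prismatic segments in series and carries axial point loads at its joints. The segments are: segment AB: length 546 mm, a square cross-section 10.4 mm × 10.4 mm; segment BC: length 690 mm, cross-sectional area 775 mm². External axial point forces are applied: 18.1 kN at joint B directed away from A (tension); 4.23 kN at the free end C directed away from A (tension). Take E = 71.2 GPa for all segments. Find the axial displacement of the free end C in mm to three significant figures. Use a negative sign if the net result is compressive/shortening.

1.64 mm

Internal axial forces (sectioning from the free end, tension +): N_BC = 4.23 kN, N_AB = 22.33 kN.
A_AB = 108.2 mm².
δ_AB = 22330·546/(108.2·71200) = 1.583 mm
δ_BC = 4230·690/(775·71200) = 0.05289 mm
δ = Σδ_i = 1.636 mm.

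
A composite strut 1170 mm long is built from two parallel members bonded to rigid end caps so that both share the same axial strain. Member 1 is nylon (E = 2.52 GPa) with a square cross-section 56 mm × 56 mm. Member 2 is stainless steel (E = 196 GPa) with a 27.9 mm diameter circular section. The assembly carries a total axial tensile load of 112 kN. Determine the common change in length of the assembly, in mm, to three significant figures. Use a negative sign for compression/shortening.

1.03 mm

A_1 = 3136 mm².
A_2 = 611.4 mm².
Equal strain + equilibrium ⇒ each member carries load in proportion to AE: A₁E₁ = 7903000 N, A₂E₂ = 119800000 N, ΣAE = 127700000 N.
δ = PL/ΣAE = 112000·1170/127700000 = 1.026 mm.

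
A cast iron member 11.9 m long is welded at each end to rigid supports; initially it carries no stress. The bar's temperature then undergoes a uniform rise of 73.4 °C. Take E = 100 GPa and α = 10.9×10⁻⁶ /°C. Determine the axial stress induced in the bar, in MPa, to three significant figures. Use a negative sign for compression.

Free thermal expansion αLΔT = 10.9e-6 · 11900 · 73.4 = 9.521 mm.
The walls impose strain ε = −(9.521)/11900 = -8.0006e-04; σ = Eε = 100000 · -8.0006e-04 = -80.01 MPa.

-80.0 MPa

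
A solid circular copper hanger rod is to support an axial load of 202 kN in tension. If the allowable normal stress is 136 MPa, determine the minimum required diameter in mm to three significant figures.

Required area A ≥ P/σ_allow = 202000/136 = 1485 mm².
For a solid circular section, d ≥ √(4A/π) = 43.49 mm.

43.5 mm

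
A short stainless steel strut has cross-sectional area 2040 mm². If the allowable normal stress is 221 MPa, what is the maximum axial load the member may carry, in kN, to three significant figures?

451 kN

P_max = σ_allow · A = 221 · 2040 = 450800 N = 450.8 kN.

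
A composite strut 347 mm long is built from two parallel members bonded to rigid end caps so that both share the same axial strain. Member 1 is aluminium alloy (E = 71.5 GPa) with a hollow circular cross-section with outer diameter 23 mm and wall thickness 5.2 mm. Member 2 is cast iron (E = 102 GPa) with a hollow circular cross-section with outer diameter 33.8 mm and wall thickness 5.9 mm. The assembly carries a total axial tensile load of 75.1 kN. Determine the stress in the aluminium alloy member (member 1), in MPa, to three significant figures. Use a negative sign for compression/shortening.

A_1 = 290.8 mm².
A_2 = 517.1 mm².
Equal strain + equilibrium ⇒ each member carries load in proportion to AE: A₁E₁ = 20790000 N, A₂E₂ = 52750000 N, ΣAE = 73540000 N.
σ₁ = P·E₁/ΣAE = 75100·71500/73540000 = 73.02 MPa.

73.0 MPa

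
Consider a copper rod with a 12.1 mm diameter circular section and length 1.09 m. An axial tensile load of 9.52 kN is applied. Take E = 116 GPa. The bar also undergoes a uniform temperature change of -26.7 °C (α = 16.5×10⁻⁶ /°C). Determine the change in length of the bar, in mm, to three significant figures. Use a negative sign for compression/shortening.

A = 115 mm².
δ_mech = NL/(AE) = 9520·1090/(115·116000) = 0.7779 mm.
δ_thermal = αLΔT = 16.5e-6·1090·-26.7 = -0.4802 mm.
δ = δ_mech + δ_thermal = 0.2977 mm.

0.298 mm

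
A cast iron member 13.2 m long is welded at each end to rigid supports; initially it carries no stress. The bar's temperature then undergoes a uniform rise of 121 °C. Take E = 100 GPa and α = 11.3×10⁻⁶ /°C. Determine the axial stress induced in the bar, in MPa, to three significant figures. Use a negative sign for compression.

-137 MPa

Free thermal expansion αLΔT = 11.3e-6 · 13200 · 121 = 18.05 mm.
The walls impose strain ε = −(18.05)/13200 = -1.3673e-03; σ = Eε = 100000 · -1.3673e-03 = -136.7 MPa.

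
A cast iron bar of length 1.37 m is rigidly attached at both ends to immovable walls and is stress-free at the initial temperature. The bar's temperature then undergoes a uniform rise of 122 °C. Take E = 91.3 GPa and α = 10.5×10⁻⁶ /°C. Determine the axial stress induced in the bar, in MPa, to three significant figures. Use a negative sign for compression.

Free thermal expansion αLΔT = 10.5e-6 · 1370 · 122 = 1.755 mm.
The walls impose strain ε = −(1.755)/1370 = -1.2810e-03; σ = Eε = 91300 · -1.2810e-03 = -117 MPa.

-117 MPa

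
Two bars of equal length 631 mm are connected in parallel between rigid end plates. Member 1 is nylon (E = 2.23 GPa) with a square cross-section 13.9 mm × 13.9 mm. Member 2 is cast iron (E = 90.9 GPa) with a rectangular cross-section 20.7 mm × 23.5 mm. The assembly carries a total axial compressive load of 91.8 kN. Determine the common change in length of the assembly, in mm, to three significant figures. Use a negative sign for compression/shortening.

-1.30 mm

A_1 = 193.2 mm².
A_2 = 486.4 mm².
Equal strain + equilibrium ⇒ each member carries load in proportion to AE: A₁E₁ = 430900 N, A₂E₂ = 44220000 N, ΣAE = 44650000 N.
δ = PL/ΣAE = -91800·631/44650000 = -1.297 mm.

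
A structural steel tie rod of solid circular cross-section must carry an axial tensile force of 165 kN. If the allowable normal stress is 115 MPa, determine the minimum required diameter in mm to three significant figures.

42.7 mm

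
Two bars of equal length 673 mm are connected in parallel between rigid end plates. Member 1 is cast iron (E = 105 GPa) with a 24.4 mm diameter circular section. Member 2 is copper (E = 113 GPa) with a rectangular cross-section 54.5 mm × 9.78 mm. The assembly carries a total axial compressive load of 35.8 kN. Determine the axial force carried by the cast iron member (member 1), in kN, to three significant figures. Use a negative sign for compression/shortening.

A_1 = 467.6 mm².
A_2 = 533 mm².
Equal strain + equilibrium ⇒ each member carries load in proportion to AE: A₁E₁ = 49100000 N, A₂E₂ = 60230000 N, ΣAE = 109300000 N.
F₁ = P·A₁E₁/ΣAE = -35800·49100000/109300000 = -16080 N.

-16.1 kN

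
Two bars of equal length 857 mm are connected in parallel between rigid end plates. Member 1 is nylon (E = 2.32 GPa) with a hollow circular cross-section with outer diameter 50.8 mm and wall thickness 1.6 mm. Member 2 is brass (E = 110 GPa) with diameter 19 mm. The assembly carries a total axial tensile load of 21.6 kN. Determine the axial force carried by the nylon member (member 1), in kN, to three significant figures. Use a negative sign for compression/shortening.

A_1 = 247.3 mm².
A_2 = 283.5 mm².
Equal strain + equilibrium ⇒ each member carries load in proportion to AE: A₁E₁ = 573800 N, A₂E₂ = 31190000 N, ΣAE = 31760000 N.
F₁ = P·A₁E₁/ΣAE = 21600·573800/31760000 = 390.2 N.

0.390 kN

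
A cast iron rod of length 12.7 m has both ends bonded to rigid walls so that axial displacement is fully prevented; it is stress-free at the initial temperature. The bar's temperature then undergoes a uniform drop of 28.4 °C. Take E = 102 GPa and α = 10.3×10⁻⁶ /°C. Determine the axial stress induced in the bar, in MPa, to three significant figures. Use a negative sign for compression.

Free thermal expansion αLΔT = 10.3e-6 · 12700 · -28.4 = -3.715 mm.
The walls impose strain ε = −(-3.715)/12700 = 2.9252e-04; σ = Eε = 102000 · 2.9252e-04 = 29.84 MPa.

29.8 MPa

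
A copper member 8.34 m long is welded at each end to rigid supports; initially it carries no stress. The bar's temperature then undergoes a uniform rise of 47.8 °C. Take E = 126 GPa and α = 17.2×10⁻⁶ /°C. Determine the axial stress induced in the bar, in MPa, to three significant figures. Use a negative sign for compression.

Free thermal expansion αLΔT = 17.2e-6 · 8340 · 47.8 = 6.857 mm.
The walls impose strain ε = −(6.857)/8340 = -8.2216e-04; σ = Eε = 126000 · -8.2216e-04 = -103.6 MPa.

-104 MPa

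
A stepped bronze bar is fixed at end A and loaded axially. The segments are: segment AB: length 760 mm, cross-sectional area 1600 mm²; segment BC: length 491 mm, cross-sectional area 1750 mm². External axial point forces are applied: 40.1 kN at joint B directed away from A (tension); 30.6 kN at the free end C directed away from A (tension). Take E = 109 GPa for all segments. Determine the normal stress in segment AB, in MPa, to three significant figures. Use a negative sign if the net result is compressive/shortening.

44.2 MPa

Internal axial forces (sectioning from the free end, tension +): N_BC = 30.6 kN, N_AB = 70.7 kN.
σ_AB = N_AB/A_AB = 70700/1600 = 44.19 MPa.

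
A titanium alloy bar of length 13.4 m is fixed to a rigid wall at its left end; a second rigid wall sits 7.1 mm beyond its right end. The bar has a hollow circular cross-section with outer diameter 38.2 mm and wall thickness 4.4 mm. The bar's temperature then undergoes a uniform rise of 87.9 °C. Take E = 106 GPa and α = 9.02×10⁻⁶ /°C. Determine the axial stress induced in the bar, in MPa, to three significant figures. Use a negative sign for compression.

-27.9 MPa

Free thermal expansion αLΔT = 9.02e-6 · 13400 · 87.9 = 10.62 mm.
The walls engage after the gap closes; constrained expansion = 10.62 − 7.1 = 3.524 mm.
The walls impose strain ε = −(3.524)/13400 = -2.6301e-04; σ = Eε = 106000 · -2.6301e-04 = -27.88 MPa.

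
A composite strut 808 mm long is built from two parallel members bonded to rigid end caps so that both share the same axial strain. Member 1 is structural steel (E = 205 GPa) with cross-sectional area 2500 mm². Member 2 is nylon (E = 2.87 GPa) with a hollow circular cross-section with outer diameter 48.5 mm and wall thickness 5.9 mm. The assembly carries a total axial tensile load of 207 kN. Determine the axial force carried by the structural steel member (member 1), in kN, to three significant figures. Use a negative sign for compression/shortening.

206 kN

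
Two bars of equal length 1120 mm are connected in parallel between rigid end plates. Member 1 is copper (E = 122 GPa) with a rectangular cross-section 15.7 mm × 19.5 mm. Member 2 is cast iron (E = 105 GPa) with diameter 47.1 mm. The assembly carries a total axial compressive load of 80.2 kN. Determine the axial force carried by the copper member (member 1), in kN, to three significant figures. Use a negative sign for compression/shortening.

A_1 = 306.1 mm².
A_2 = 1742 mm².
Equal strain + equilibrium ⇒ each member carries load in proportion to AE: A₁E₁ = 37350000 N, A₂E₂ = 182900000 N, ΣAE = 220300000 N.
F₁ = P·A₁E₁/ΣAE = -80200·37350000/220300000 = -13600 N.

-13.6 kN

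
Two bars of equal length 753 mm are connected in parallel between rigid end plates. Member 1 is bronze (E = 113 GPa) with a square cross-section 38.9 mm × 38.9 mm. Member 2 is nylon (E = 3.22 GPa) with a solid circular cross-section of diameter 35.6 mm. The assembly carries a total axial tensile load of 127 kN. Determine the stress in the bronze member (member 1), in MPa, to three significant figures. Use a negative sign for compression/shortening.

A_1 = 1513 mm².
A_2 = 995.4 mm².
Equal strain + equilibrium ⇒ each member carries load in proportion to AE: A₁E₁ = 171000000 N, A₂E₂ = 3205000 N, ΣAE = 174200000 N.
σ₁ = P·E₁/ΣAE = 127000·113000/174200000 = 82.38 MPa.

82.4 MPa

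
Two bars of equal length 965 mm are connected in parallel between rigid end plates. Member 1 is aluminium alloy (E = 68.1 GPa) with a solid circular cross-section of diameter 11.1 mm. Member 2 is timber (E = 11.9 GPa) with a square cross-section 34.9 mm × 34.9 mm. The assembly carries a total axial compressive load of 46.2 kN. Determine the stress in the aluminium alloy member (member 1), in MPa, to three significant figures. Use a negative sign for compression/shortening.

-149 MPa

A_1 = 96.77 mm².
A_2 = 1218 mm².
Equal strain + equilibrium ⇒ each member carries load in proportion to AE: A₁E₁ = 6590000 N, A₂E₂ = 14490000 N, ΣAE = 21080000 N.
σ₁ = P·E₁/ΣAE = -46200·68100/21080000 = -149.2 MPa.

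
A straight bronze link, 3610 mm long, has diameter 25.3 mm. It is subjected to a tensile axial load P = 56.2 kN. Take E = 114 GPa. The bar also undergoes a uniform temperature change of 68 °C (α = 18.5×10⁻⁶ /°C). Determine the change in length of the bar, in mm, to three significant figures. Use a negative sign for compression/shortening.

A = 502.7 mm².
δ_mech = NL/(AE) = 56200·3610/(502.7·114000) = 3.54 mm.
δ_thermal = αLΔT = 18.5e-6·3610·68 = 4.541 mm.
δ = δ_mech + δ_thermal = 8.081 mm.

8.08 mm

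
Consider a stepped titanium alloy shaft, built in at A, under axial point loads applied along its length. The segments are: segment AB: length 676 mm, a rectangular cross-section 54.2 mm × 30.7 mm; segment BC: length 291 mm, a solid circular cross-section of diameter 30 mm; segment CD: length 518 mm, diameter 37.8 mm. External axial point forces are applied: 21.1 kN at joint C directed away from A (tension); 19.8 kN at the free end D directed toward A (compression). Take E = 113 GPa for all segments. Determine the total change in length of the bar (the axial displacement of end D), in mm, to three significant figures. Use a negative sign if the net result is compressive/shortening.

-0.0715 mm

Internal axial forces (sectioning from the free end, tension +): N_CD = -19.8 kN, N_BC = 1.3 kN, N_AB = 1.3 kN.
A_AB = 1664 mm².
A_BC = 706.9 mm².
A_CD = 1122 mm².
δ_AB = 1300·676/(1664·113000) = 0.004674 mm
δ_BC = 1300·291/(706.9·113000) = 0.004736 mm
δ_CD = -19800·518/(1122·113000) = -0.08088 mm
δ = Σδ_i = -0.07147 mm.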